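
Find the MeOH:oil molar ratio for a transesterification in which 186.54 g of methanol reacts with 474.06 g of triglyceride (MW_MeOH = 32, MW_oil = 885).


Molar ratio = n_MeOH / n_oil = (MeOH/32) / (oil/885) = (MeOH * 885) / (32 * oil)
= (186.54 * 885) / (32 * 474.06)
= 10.8826

10.8826


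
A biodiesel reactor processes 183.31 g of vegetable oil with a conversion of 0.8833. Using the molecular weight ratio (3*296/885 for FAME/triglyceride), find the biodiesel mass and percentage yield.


m_FAME = oil * conv * (3 * 296 / 885) = oil * conv * (888/885)
= 183.31 * 0.8833 * 888 / 885
= 162.4666 g
Y = m_FAME / oil * 100 = conv * (888/885) * 100
= 0.8833 * 888 / 885 * 100
= 88.63%

162.4666 g FAME; Y = 88.63%


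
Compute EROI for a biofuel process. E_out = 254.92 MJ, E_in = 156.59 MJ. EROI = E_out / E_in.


EROI = E_out / E_in
= 254.92 / 156.59
= 1.6279

1.6279


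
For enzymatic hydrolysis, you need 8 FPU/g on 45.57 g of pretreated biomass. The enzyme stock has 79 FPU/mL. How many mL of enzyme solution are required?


V = dosage * m_sub / activity
V = 8 * 45.57 / 79
V = 4.6147 mL

4.6147 mL


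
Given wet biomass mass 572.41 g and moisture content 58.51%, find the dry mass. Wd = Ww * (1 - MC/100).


Wd = Ww * (1 - MC/100)
= 572.41 * (1 - 58.51/100)
= 237.4929 g

237.4929 g


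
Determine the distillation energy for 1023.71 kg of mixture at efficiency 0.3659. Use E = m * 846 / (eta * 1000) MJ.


E = m * 846 / (eta * 1000)
= 1023.71 * 846 / (0.3659 * 1000)
= 2366.9272 MJ

2366.9272 MJ


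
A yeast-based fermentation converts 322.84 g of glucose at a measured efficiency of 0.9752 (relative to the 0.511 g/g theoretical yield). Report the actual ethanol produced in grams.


Actual ethanol: m = 0.511 * 322.84 * 0.9752
m = 160.8800 g

160.8800 g


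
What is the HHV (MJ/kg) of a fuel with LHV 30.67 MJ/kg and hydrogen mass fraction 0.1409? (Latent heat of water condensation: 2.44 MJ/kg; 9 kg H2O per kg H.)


HHV = LHV + H_frac * 9 * 2.44
= 30.67 + 0.1409 * 9 * 2.44
= 33.7642 MJ/kg

33.7642 MJ/kg


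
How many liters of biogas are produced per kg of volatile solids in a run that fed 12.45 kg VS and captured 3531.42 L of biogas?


Y = V / VS
= 3531.42 / 12.45
= 283.6482 L/kg VS

283.6482 L/kg VS


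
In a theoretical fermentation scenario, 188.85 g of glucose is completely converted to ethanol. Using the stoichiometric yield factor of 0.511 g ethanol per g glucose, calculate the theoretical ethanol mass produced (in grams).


Theoretical ethanol yield: m_EtOH = 0.511 * m_glucose
m_EtOH = 0.511 * 188.85 = 96.5023 g

96.5023 g


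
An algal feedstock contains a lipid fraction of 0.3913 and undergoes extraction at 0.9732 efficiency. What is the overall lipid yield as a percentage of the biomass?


Y = lipid_content * extraction_eff * 100
= 0.3913 * 0.9732 * 100
= 38.0813%

38.0813%


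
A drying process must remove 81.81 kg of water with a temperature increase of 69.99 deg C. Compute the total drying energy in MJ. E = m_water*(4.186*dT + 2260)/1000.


E = m_water * (4.186 * dT + 2260) / 1000
= 81.81 * (4.186 * 69.99 + 2260) / 1000
= 208.8591 MJ

208.8591 MJ


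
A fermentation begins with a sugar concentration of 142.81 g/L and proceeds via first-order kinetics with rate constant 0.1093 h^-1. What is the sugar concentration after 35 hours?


S = S0 * exp(-k * t)
S = 142.81 * exp(-0.1093 * 35)
S = 3.1143 g/L

3.1143 g/L


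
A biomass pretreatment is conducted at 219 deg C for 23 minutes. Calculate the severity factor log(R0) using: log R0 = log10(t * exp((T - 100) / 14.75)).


logR0 = log10(t * exp((T - 100) / 14.75))
= log10(23 * exp((219 - 100) / 14.75))
= 4.8655

4.8655


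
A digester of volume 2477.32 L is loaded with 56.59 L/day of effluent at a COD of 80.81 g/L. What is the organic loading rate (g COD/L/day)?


OLR = Q * S / V
= 56.59 * 80.81 / 2477.32
= 1.8460 g/L/day

1.8460 g/L/day


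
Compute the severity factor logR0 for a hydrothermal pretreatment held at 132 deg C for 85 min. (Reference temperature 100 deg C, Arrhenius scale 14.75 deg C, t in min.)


logR0 = log10(t * exp((T - 100) / 14.75))
= log10(85 * exp((132 - 100) / 14.75))
= 2.8716

2.8716


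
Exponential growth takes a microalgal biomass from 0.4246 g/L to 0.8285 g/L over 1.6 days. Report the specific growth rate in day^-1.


mu = ln(X2/X1) / dt
= ln(0.8285/0.4246) / 1.6
= 0.4178 per day

0.4178 per day


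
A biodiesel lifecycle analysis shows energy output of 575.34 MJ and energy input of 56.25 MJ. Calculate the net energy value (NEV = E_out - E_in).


NEV = E_out - E_in
= 575.34 - 56.25
= 519.0900 MJ

519.0900 MJ


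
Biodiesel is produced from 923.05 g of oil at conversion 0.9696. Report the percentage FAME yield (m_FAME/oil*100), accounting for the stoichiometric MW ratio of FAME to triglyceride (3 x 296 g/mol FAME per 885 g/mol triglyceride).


m_FAME = oil * conv * (3 * 296 / 885) = oil * conv * (888/885)
= 923.05 * 0.9696 * 888 / 885
= 898.0231 g
Y = m_FAME / oil * 100 = conv * (888/885) * 100
= 0.9696 * 888 / 885 * 100
= 97.29%

97.29%


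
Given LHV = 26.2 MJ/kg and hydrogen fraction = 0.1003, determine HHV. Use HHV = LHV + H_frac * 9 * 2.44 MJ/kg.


HHV = LHV + H_frac * 9 * 2.44
= 26.2 + 0.1003 * 9 * 2.44
= 28.4026 MJ/kg

28.4026 MJ/kg


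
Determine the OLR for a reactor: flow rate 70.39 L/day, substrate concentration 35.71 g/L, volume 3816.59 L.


OLR = Q * S / V
= 70.39 * 35.71 / 3816.59
= 0.6586 g/L/day

0.6586 g/L/day


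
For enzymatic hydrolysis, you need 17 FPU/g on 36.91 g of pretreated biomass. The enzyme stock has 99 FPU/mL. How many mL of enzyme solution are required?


V = dosage * m_sub / activity
V = 17 * 36.91 / 99
V = 6.3381 mL

6.3381 mL


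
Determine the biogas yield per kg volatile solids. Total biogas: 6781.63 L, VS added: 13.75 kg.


Y = V / VS
= 6781.63 / 13.75
= 493.2095 L/kg VS

493.2095 L/kg VS


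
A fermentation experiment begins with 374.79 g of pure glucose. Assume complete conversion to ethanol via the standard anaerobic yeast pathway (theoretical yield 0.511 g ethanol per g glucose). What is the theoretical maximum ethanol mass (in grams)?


Theoretical ethanol yield: m_EtOH = 0.511 * m_glucose
m_EtOH = 0.511 * 374.79 = 191.5177 g

191.5177 g


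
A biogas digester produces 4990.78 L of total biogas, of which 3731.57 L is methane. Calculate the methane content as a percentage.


CH4% = V_CH4 / V_total * 100
= 3731.57 / 4990.78 * 100
= 74.7693%

74.7693%


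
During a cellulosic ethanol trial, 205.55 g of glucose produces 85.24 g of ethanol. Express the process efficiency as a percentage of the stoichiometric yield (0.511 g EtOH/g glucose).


Fermentation efficiency = (actual / (0.511 * glucose)) * 100
= (85.24 / (0.511 * 205.55)) * 100
= 81.1531%

81.1531%


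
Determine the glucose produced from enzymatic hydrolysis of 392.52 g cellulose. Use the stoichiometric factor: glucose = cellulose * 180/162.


glucose = cellulose * 180/162
= 392.52 * 180/162
= 436.1333 g

436.1333 g


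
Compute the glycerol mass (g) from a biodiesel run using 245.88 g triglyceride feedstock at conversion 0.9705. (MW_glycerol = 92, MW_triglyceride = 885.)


glycerol = oil * conv * (92/885)
= 245.88 * 0.9705 * 92 / 885
= 24.8064 g

24.8064 g


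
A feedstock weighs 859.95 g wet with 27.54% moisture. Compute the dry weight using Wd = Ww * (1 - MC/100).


Wd = Ww * (1 - MC/100)
= 859.95 * (1 - 27.54/100)
= 623.1198 g

623.1198 g


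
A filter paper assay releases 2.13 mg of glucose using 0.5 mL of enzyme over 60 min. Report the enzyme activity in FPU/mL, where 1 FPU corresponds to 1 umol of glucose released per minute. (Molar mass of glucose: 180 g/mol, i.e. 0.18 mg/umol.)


Activity = glucose_mg / (0.18 mg/umol * V_mL * t_min)
= 2.13 / (0.18 * 0.5 * 60)
= 0.3944 FPU/mL

0.3944 FPU/mL


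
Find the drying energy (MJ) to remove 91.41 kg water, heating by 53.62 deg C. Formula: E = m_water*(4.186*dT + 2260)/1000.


E = m_water * (4.186 * dT + 2260) / 1000
= 91.41 * (4.186 * 53.62 + 2260) / 1000
= 227.1039 MJ

227.1039 MJ


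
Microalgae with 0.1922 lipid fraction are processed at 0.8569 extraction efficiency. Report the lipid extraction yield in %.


Y = lipid_content * extraction_eff * 100
= 0.1922 * 0.8569 * 100
= 16.4696%

16.4696%


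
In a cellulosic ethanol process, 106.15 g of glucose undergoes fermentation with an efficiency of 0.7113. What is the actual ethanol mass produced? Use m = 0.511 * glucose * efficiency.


Actual ethanol: m = 0.511 * 106.15 * 0.7113
m = 38.5828 g

38.5828 g


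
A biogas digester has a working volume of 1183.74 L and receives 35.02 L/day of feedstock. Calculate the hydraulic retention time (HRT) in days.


HRT = V / Q
= 1183.74 / 35.02
= 33.8018 days

33.8018 days


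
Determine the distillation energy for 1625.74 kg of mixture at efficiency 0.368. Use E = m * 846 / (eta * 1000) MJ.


E = m * 846 / (eta * 1000)
= 1625.74 * 846 / (0.368 * 1000)
= 3737.4349 MJ

3737.4349 MJ


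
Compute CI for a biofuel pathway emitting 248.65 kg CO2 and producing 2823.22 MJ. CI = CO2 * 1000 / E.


CI = CO2 * 1000 / E
= 248.65 * 1000 / 2823.22
= 88.0732 g CO2/MJ

88.0732 g CO2/MJ


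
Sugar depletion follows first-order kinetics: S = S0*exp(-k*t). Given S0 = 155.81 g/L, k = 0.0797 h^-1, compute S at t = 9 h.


S = S0 * exp(-k * t)
S = 155.81 * exp(-0.0797 * 9)
S = 76.0459 g/L

76.0459 g/L


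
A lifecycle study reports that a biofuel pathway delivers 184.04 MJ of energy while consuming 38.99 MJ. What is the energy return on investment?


EROI = E_out / E_in
= 184.04 / 38.99
= 4.7202

4.7202


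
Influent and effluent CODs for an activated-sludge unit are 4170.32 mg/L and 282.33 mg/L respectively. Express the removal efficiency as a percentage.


eta = (COD_in - COD_out) / COD_in * 100
= (4170.32 - 282.33) / 4170.32 * 100
= 93.2300%

93.2300%


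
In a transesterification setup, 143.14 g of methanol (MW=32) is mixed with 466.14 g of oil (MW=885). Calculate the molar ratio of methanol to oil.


Molar ratio = n_MeOH / n_oil = (MeOH/32) / (oil/885) = (MeOH * 885) / (32 * oil)
= (143.14 * 885) / (32 * 466.14)
= 8.4925

8.4925


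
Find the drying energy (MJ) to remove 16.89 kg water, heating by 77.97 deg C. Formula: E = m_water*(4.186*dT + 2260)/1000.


E = m_water * (4.186 * dT + 2260) / 1000
= 16.89 * (4.186 * 77.97 + 2260) / 1000
= 43.6840 MJ

43.6840 MJ


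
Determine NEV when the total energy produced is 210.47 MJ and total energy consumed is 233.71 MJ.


NEV = E_out - E_in
= 210.47 - 233.71
= -23.2400 MJ

-23.2400 MJ


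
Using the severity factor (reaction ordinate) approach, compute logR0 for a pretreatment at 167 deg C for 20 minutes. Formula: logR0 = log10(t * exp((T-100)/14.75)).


logR0 = log10(t * exp((T - 100) / 14.75))
= log10(20 * exp((167 - 100) / 14.75))
= 3.2738

3.2738


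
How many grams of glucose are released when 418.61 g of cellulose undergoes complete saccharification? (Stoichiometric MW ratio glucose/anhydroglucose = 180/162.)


glucose = cellulose * 180/162
= 418.61 * 180/162
= 465.1222 g

465.1222 g


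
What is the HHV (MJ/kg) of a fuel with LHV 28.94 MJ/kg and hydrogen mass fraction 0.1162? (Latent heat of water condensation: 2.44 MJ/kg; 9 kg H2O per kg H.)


HHV = LHV + H_frac * 9 * 2.44
= 28.94 + 0.1162 * 9 * 2.44
= 31.4918 MJ/kg

31.4918 MJ/kg


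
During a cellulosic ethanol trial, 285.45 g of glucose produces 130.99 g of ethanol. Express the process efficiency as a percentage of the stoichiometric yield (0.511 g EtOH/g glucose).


Fermentation efficiency = (actual / (0.511 * glucose)) * 100
= (130.99 / (0.511 * 285.45)) * 100
= 89.8022%

89.8022%


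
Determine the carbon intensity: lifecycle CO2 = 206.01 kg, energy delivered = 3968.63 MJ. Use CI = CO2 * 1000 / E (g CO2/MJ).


CI = CO2 * 1000 / E
= 206.01 * 1000 / 3968.63
= 51.9096 g CO2/MJ

51.9096 g CO2/MJ


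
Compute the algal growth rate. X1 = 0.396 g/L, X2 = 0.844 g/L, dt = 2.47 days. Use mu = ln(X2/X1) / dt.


mu = ln(X2/X1) / dt
= ln(0.844/0.396) / 2.47
= 0.3064 per day

0.3064 per day


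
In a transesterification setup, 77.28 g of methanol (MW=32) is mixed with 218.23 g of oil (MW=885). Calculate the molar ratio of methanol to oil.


Molar ratio = n_MeOH / n_oil = (MeOH/32) / (oil/885) = (MeOH * 885) / (32 * oil)
= (77.28 * 885) / (32 * 218.23)
= 9.7937

9.7937


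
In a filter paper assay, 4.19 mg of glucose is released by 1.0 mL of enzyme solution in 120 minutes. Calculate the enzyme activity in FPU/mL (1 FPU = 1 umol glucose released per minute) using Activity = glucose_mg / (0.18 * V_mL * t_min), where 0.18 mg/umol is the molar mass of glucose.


Activity = glucose_mg / (0.18 mg/umol * V_mL * t_min)
= 4.19 / (0.18 * 1.0 * 120)
= 0.1940 FPU/mL

0.1940 FPU/mL


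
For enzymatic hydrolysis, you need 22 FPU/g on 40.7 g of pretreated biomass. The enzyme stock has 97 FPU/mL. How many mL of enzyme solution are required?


V = dosage * m_sub / activity
V = 22 * 40.7 / 97
V = 9.2309 mL

9.2309 mL


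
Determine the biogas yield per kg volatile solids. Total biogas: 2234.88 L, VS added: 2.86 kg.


Y = V / VS
= 2234.88 / 2.86
= 781.4266 L/kg VS

781.4266 L/kg VS


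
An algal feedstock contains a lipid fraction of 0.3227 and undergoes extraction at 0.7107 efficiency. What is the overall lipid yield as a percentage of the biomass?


Y = lipid_content * extraction_eff * 100
= 0.3227 * 0.7107 * 100
= 22.9343%

22.9343%


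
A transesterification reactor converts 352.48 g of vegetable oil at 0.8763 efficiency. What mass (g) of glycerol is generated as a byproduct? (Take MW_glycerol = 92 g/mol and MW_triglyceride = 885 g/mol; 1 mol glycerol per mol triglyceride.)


glycerol = oil * conv * (92/885)
= 352.48 * 0.8763 * 92 / 885
= 32.1094 g

32.1094 g


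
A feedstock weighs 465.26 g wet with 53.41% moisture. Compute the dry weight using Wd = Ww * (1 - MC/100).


Wd = Ww * (1 - MC/100)
= 465.26 * (1 - 53.41/100)
= 216.7646 g

216.7646 g


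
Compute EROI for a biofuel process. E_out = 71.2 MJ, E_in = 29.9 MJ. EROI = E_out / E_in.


EROI = E_out / E_in
= 71.2 / 29.9
= 2.3813

2.3813


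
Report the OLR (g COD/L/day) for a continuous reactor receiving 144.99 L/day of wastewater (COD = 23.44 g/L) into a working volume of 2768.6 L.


OLR = Q * S / V
= 144.99 * 23.44 / 2768.6
= 1.2275 g/L/day

1.2275 g/L/day


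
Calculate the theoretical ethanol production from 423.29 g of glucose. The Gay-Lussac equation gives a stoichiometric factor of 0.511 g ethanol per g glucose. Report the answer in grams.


Theoretical ethanol yield: m_EtOH = 0.511 * m_glucose
m_EtOH = 0.511 * 423.29 = 216.3012 g

216.3012 g


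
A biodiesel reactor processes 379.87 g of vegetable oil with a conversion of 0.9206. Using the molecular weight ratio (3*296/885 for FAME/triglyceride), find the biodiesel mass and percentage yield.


m_FAME = oil * conv * (3 * 296 / 885) = oil * conv * (888/885)
= 379.87 * 0.9206 * 888 / 885
= 350.8938 g
Y = m_FAME / oil * 100 = conv * (888/885) * 100
= 0.9206 * 888 / 885 * 100
= 92.37%

350.8938 g FAME; Y = 92.37%


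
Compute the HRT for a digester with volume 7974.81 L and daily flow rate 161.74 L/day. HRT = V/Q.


HRT = V / Q
= 7974.81 / 161.74
= 49.3064 days

49.3064 days


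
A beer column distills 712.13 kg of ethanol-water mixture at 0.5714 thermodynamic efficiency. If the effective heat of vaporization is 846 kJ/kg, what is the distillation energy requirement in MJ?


E = m * 846 / (eta * 1000)
= 712.13 * 846 / (0.5714 * 1000)
= 1054.3612 MJ

1054.3612 MJ


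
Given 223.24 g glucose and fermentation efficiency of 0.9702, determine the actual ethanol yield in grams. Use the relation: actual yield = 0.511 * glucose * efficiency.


Actual ethanol: m = 0.511 * 223.24 * 0.9702
m = 110.6762 g

110.6762 g


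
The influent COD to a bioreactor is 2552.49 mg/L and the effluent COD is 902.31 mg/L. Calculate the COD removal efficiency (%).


eta = (COD_in - COD_out) / COD_in * 100
= (2552.49 - 902.31) / 2552.49 * 100
= 64.6498%

64.6498%


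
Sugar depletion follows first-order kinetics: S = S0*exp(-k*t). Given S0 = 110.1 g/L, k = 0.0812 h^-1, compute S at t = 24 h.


S = S0 * exp(-k * t)
S = 110.1 * exp(-0.0812 * 24)
S = 15.6832 g/L

15.6832 g/L


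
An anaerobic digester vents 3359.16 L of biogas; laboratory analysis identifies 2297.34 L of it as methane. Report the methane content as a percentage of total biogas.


CH4% = V_CH4 / V_total * 100
= 2297.34 / 3359.16 * 100
= 68.3903%

68.3903%


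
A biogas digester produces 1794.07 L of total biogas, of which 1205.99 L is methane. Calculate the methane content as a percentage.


CH4% = V_CH4 / V_total * 100
= 1205.99 / 1794.07 * 100
= 67.2209%

67.2209%


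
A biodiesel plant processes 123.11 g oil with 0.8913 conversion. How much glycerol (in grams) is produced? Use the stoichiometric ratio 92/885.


glycerol = oil * conv * (92/885)
= 123.11 * 0.8913 * 92 / 885
= 11.4067 g

11.4067 g


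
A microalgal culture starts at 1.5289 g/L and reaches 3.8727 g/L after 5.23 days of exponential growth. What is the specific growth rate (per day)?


mu = ln(X2/X1) / dt
= ln(3.8727/1.5289) / 5.23
= 0.1777 per day

0.1777 per day


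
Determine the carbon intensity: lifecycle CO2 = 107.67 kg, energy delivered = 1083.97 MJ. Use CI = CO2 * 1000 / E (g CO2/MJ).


CI = CO2 * 1000 / E
= 107.67 * 1000 / 1083.97
= 99.3293 g CO2/MJ

99.3293 g CO2/MJ


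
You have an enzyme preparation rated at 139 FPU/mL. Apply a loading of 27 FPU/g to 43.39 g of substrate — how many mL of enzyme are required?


V = dosage * m_sub / activity
V = 27 * 43.39 / 139
V = 8.4283 mL

8.4283 mL


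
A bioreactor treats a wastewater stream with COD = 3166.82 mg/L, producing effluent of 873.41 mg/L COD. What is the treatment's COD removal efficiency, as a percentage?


eta = (COD_in - COD_out) / COD_in * 100
= (3166.82 - 873.41) / 3166.82 * 100
= 72.4200%

72.4200%


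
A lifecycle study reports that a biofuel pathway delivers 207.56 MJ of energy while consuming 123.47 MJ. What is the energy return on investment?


EROI = E_out / E_in
= 207.56 / 123.47
= 1.6811

1.6811


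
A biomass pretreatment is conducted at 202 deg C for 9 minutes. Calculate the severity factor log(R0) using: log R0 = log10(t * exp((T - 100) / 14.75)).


logR0 = log10(t * exp((T - 100) / 14.75))
= log10(9 * exp((202 - 100) / 14.75))
= 3.9575

3.9575


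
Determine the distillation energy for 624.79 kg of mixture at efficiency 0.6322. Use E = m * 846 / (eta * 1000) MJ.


E = m * 846 / (eta * 1000)
= 624.79 * 846 / (0.6322 * 1000)
= 836.0841 MJ

836.0841 MJ


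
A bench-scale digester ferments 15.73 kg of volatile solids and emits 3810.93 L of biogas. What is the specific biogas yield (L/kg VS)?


Y = V / VS
= 3810.93 / 15.73
= 242.2715 L/kg VS

242.2715 L/kg VS


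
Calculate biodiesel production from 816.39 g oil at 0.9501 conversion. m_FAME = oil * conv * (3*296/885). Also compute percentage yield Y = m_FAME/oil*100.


m_FAME = oil * conv * (3 * 296 / 885) = oil * conv * (888/885)
= 816.39 * 0.9501 * 888 / 885
= 778.2815 g
Y = m_FAME / oil * 100 = conv * (888/885) * 100
= 0.9501 * 888 / 885 * 100
= 95.33%

778.2815 g FAME; Y = 95.33%


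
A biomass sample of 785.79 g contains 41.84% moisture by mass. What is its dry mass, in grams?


Wd = Ww * (1 - MC/100)
= 785.79 * (1 - 41.84/100)
= 457.0155 g

457.0155 g


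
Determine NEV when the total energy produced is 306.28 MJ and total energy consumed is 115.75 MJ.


NEV = E_out - E_in
= 306.28 - 115.75
= 190.5300 MJ

190.5300 MJ


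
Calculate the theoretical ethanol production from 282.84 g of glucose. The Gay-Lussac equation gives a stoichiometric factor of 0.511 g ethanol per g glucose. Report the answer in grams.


Theoretical ethanol yield: m_EtOH = 0.511 * m_glucose
m_EtOH = 0.511 * 282.84 = 144.5312 g

144.5312 g


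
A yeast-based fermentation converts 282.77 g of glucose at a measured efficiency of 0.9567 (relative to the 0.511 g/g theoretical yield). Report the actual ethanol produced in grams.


Actual ethanol: m = 0.511 * 282.77 * 0.9567
m = 138.2388 g

138.2388 g


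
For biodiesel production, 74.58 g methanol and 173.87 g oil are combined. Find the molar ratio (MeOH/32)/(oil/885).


Molar ratio = n_MeOH / n_oil = (MeOH/32) / (oil/885) = (MeOH * 885) / (32 * oil)
= (74.58 * 885) / (32 * 173.87)
= 11.8629

11.8629


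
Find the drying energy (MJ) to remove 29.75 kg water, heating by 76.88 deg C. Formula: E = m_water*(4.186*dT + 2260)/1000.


E = m_water * (4.186 * dT + 2260) / 1000
= 29.75 * (4.186 * 76.88 + 2260) / 1000
= 76.8091 MJ

76.8091 MJ


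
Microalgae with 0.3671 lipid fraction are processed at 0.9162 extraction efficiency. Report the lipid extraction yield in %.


Y = lipid_content * extraction_eff * 100
= 0.3671 * 0.9162 * 100
= 33.6337%

33.6337%


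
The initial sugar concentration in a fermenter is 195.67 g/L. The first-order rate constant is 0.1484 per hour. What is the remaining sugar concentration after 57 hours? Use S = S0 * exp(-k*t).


S = S0 * exp(-k * t)
S = 195.67 * exp(-0.1484 * 57)
S = 0.0415 g/L

0.0415 g/L


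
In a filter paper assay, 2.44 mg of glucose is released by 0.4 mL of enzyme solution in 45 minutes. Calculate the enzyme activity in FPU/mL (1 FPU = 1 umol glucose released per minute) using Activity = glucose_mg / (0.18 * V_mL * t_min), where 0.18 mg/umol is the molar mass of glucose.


Activity = glucose_mg / (0.18 mg/umol * V_mL * t_min)
= 2.44 / (0.18 * 0.4 * 45)
= 0.7531 FPU/mL

0.7531 FPU/mL


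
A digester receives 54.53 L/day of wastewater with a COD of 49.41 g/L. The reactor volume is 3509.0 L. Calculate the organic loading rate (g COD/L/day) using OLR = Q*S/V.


OLR = Q * S / V
= 54.53 * 49.41 / 3509.0
= 0.7678 g/L/day

0.7678 g/L/day


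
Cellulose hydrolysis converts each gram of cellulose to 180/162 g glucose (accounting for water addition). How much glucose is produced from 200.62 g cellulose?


glucose = cellulose * 180/162
= 200.62 * 180/162
= 222.9111 g

222.9111 g


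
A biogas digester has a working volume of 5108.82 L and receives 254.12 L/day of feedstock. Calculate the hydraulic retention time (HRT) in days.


HRT = V / Q
= 5108.82 / 254.12
= 20.1040 days

20.1040 days


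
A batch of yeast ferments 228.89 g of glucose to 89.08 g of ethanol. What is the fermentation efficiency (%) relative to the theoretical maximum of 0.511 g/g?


Fermentation efficiency = (actual / (0.511 * glucose)) * 100
= (89.08 / (0.511 * 228.89)) * 100
= 76.1610%

76.1610%


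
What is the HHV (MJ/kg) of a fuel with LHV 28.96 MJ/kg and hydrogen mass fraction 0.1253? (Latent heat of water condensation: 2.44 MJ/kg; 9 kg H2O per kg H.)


HHV = LHV + H_frac * 9 * 2.44
= 28.96 + 0.1253 * 9 * 2.44
= 31.7116 MJ/kg

31.7116 MJ/kg


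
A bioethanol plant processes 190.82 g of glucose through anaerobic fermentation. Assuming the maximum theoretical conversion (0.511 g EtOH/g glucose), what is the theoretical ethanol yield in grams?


Theoretical ethanol yield: m_EtOH = 0.511 * m_glucose
m_EtOH = 0.511 * 190.82 = 97.5090 g

97.5090 g


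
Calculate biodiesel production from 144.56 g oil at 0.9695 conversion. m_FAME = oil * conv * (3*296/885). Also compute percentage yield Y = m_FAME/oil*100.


m_FAME = oil * conv * (3 * 296 / 885) = oil * conv * (888/885)
= 144.56 * 0.9695 * 888 / 885
= 140.6260 g
Y = m_FAME / oil * 100 = conv * (888/885) * 100
= 0.9695 * 888 / 885 * 100
= 97.28%

140.6260 g FAME; Y = 97.28%


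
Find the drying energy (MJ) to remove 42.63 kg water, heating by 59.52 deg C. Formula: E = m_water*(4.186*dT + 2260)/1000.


E = m_water * (4.186 * dT + 2260) / 1000
= 42.63 * (4.186 * 59.52 + 2260) / 1000
= 106.9651 MJ

106.9651 MJ


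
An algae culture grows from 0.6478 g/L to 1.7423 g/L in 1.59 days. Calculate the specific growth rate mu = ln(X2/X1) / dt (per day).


mu = ln(X2/X1) / dt
= ln(1.7423/0.6478) / 1.59
= 0.6223 per day

0.6223 per day


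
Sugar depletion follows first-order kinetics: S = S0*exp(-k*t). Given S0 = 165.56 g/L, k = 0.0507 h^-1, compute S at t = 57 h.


S = S0 * exp(-k * t)
S = 165.56 * exp(-0.0507 * 57)
S = 9.2021 g/L

9.2021 g/L


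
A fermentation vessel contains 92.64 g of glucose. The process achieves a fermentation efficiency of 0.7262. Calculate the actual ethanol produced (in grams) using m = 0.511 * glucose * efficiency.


Actual ethanol: m = 0.511 * 92.64 * 0.7262
m = 34.3776 g

34.3776 g


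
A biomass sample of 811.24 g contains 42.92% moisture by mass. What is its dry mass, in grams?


Wd = Ww * (1 - MC/100)
= 811.24 * (1 - 42.92/100)
= 463.0558 g

463.0558 g


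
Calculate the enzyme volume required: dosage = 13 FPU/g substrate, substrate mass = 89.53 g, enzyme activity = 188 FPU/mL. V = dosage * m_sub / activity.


V = dosage * m_sub / activity
V = 13 * 89.53 / 188
V = 6.1909 mL

6.1909 mL


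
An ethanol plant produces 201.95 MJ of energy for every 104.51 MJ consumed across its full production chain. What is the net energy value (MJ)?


NEV = E_out - E_in
= 201.95 - 104.51
= 97.4400 MJ

97.4400 MJ


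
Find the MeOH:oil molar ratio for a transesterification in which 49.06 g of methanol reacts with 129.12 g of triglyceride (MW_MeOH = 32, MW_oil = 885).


Molar ratio = n_MeOH / n_oil = (MeOH/32) / (oil/885) = (MeOH * 885) / (32 * oil)
= (49.06 * 885) / (32 * 129.12)
= 10.5082

10.5082


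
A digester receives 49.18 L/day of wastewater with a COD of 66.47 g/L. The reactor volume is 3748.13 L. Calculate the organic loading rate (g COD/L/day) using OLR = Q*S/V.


OLR = Q * S / V
= 49.18 * 66.47 / 3748.13
= 0.8722 g/L/day

0.8722 g/L/day


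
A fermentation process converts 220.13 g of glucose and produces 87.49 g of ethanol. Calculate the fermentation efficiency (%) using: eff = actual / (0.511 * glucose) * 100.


Fermentation efficiency = (actual / (0.511 * glucose)) * 100
= (87.49 / (0.511 * 220.13)) * 100
= 77.7783%

77.7783%


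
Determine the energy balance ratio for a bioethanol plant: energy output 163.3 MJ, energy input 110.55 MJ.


EROI = E_out / E_in
= 163.3 / 110.55
= 1.4772

1.4772


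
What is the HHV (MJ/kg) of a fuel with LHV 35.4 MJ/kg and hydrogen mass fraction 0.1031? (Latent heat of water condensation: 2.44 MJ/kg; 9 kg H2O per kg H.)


HHV = LHV + H_frac * 9 * 2.44
= 35.4 + 0.1031 * 9 * 2.44
= 37.6641 MJ/kg

37.6641 MJ/kg


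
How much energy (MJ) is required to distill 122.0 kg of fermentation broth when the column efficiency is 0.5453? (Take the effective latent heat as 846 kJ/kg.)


E = m * 846 / (eta * 1000)
= 122.0 * 846 / (0.5453 * 1000)
= 189.2756 MJ

189.2756 MJ


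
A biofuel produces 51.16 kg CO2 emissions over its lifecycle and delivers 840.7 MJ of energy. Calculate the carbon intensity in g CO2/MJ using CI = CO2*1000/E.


CI = CO2 * 1000 / E
= 51.16 * 1000 / 840.7
= 60.8541 g CO2/MJ

60.8541 g CO2/MJ


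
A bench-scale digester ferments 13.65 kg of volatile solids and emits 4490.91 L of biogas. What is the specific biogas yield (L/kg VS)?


Y = V / VS
= 4490.91 / 13.65
= 329.0044 L/kg VS

329.0044 L/kg VS


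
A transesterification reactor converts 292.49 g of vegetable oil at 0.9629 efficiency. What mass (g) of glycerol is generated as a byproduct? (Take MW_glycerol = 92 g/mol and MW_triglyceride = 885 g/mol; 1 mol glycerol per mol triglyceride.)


glycerol = oil * conv * (92/885)
= 292.49 * 0.9629 * 92 / 885
= 29.2777 g

29.2777 g


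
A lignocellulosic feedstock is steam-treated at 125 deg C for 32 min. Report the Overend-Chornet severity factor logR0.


logR0 = log10(t * exp((T - 100) / 14.75))
= log10(32 * exp((125 - 100) / 14.75))
= 2.2412

2.2412


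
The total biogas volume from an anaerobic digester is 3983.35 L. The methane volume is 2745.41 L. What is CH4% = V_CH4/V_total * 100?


CH4% = V_CH4 / V_total * 100
= 2745.41 / 3983.35 * 100
= 68.9221%

68.9221%


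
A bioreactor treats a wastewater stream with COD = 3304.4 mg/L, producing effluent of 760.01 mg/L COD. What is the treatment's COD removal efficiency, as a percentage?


eta = (COD_in - COD_out) / COD_in * 100
= (3304.4 - 760.01) / 3304.4 * 100
= 77.0001%

77.0001%


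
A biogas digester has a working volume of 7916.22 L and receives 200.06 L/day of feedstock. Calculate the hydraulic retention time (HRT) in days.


HRT = V / Q
= 7916.22 / 200.06
= 39.5692 days

39.5692 days


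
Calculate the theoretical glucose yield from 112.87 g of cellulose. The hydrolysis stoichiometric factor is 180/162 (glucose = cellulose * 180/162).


glucose = cellulose * 180/162
= 112.87 * 180/162
= 125.4111 g

125.4111 g


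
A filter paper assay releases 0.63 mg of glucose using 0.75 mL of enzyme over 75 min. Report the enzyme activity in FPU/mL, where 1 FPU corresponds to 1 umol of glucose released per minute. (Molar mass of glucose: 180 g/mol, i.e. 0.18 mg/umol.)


Activity = glucose_mg / (0.18 mg/umol * V_mL * t_min)
= 0.63 / (0.18 * 0.75 * 75)
= 0.0622 FPU/mL

0.0622 FPU/mL


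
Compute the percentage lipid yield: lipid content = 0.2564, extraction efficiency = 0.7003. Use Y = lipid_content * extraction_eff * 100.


Y = lipid_content * extraction_eff * 100
= 0.2564 * 0.7003 * 100
= 17.9557%

17.9557%


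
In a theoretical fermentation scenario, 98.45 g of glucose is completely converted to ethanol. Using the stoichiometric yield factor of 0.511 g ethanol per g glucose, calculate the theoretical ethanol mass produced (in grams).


Theoretical ethanol yield: m_EtOH = 0.511 * m_glucose
m_EtOH = 0.511 * 98.45 = 50.3080 g

50.3080 g


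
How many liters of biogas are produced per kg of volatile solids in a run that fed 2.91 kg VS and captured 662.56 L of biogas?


Y = V / VS
= 662.56 / 2.91
= 227.6838 L/kg VS

227.6838 L/kg VS


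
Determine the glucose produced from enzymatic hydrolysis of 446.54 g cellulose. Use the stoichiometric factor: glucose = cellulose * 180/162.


glucose = cellulose * 180/162
= 446.54 * 180/162
= 496.1556 g

496.1556 g


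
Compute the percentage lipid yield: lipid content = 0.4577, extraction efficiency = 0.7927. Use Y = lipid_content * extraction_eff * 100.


Y = lipid_content * extraction_eff * 100
= 0.4577 * 0.7927 * 100
= 36.2819%

36.2819%


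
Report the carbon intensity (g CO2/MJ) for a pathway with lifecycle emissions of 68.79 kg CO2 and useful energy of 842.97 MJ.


CI = CO2 * 1000 / E
= 68.79 * 1000 / 842.97
= 81.6043 g CO2/MJ

81.6043 g CO2/MJ


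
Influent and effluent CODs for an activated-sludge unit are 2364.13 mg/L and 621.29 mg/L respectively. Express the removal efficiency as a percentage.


eta = (COD_in - COD_out) / COD_in * 100
= (2364.13 - 621.29) / 2364.13 * 100
= 73.7201%

73.7201%


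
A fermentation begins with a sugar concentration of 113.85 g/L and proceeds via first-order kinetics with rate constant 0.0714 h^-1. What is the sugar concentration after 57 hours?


S = S0 * exp(-k * t)
S = 113.85 * exp(-0.0714 * 57)
S = 1.9446 g/L

1.9446 g/L


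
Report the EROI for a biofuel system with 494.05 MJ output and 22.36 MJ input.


EROI = E_out / E_in
= 494.05 / 22.36
= 22.0953

22.0953


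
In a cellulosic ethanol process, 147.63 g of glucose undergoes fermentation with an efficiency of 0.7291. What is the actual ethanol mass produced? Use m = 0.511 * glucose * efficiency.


Actual ethanol: m = 0.511 * 147.63 * 0.7291
m = 55.0025 g

55.0025 g


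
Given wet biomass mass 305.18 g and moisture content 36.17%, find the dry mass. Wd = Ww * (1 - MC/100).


Wd = Ww * (1 - MC/100)
= 305.18 * (1 - 36.17/100)
= 194.7964 g

194.7964 g


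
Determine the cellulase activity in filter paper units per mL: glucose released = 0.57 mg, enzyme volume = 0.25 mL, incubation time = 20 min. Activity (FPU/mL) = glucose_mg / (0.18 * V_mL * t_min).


Activity = glucose_mg / (0.18 mg/umol * V_mL * t_min)
= 0.57 / (0.18 * 0.25 * 20)
= 0.6333 FPU/mL

0.6333 FPU/mL


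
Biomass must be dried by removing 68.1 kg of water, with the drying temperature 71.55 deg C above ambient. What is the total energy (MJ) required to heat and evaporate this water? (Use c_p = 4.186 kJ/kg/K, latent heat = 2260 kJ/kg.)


E = m_water * (4.186 * dT + 2260) / 1000
= 68.1 * (4.186 * 71.55 + 2260) / 1000
= 174.3025 MJ

174.3025 MJ


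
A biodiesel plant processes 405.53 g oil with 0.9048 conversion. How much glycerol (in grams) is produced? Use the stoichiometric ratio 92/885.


glycerol = oil * conv * (92/885)
= 405.53 * 0.9048 * 92 / 885
= 38.1435 g

38.1435 g


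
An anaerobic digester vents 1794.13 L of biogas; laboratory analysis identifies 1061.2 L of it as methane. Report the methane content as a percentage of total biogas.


CH4% = V_CH4 / V_total * 100
= 1061.2 / 1794.13 * 100
= 59.1484%

59.1484%


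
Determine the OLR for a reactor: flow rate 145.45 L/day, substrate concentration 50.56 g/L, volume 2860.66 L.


OLR = Q * S / V
= 145.45 * 50.56 / 2860.66
= 2.5707 g/L/day

2.5707 g/L/day


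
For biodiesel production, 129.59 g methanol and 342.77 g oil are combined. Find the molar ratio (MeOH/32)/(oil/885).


Molar ratio = n_MeOH / n_oil = (MeOH/32) / (oil/885) = (MeOH * 885) / (32 * oil)
= (129.59 * 885) / (32 * 342.77)
= 10.4559

10.4559


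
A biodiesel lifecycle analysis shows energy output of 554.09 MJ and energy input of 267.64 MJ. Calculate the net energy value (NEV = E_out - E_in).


NEV = E_out - E_in
= 554.09 - 267.64
= 286.4500 MJ

286.4500 MJ


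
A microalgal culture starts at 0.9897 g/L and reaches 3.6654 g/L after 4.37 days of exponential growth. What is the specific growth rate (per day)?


mu = ln(X2/X1) / dt
= ln(3.6654/0.9897) / 4.37
= 0.2996 per day

0.2996 per day


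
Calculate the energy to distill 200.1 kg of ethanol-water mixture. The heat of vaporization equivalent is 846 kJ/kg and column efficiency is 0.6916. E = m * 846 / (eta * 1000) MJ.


E = m * 846 / (eta * 1000)
= 200.1 * 846 / (0.6916 * 1000)
= 244.7724 MJ

244.7724 MJ


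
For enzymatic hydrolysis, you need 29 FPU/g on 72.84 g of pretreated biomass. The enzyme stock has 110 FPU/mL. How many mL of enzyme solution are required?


V = dosage * m_sub / activity
V = 29 * 72.84 / 110
V = 19.2033 mL

19.2033 mL


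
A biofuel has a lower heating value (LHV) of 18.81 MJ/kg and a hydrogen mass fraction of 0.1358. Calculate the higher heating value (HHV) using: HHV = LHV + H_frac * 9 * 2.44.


HHV = LHV + H_frac * 9 * 2.44
= 18.81 + 0.1358 * 9 * 2.44
= 21.7922 MJ/kg

21.7922 MJ/kg


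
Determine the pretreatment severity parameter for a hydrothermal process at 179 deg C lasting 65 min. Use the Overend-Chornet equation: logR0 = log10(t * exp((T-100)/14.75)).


logR0 = log10(t * exp((T - 100) / 14.75))
= log10(65 * exp((179 - 100) / 14.75))
= 4.1390

4.1390


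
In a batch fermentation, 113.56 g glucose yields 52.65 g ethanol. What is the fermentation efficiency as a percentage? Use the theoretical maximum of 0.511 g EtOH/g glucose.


Fermentation efficiency = (actual / (0.511 * glucose)) * 100
= (52.65 / (0.511 * 113.56)) * 100
= 90.7302%

90.7302%


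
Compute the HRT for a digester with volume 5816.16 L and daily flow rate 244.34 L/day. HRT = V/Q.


HRT = V / Q
= 5816.16 / 244.34
= 23.8036 days

23.8036 days


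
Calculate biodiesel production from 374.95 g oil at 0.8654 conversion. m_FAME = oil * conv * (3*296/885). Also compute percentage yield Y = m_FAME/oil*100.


m_FAME = oil * conv * (3 * 296 / 885) = oil * conv * (888/885)
= 374.95 * 0.8654 * 888 / 885
= 325.5817 g
Y = m_FAME / oil * 100 = conv * (888/885) * 100
= 0.8654 * 888 / 885 * 100
= 86.83%

325.5817 g FAME; Y = 86.83%


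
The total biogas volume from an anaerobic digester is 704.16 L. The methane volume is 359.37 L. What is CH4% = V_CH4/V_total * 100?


CH4% = V_CH4 / V_total * 100
= 359.37 / 704.16 * 100
= 51.0353%

51.0353%


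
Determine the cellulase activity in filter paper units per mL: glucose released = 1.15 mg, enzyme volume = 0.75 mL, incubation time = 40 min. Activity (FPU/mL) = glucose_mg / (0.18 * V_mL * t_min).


Activity = glucose_mg / (0.18 mg/umol * V_mL * t_min)
= 1.15 / (0.18 * 0.75 * 40)
= 0.2130 FPU/mL

0.2130 FPU/mL


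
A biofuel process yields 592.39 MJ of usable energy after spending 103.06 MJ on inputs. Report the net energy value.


NEV = E_out - E_in
= 592.39 - 103.06
= 489.3300 MJ

489.3300 MJ


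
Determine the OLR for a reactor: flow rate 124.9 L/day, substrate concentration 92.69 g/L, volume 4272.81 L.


OLR = Q * S / V
= 124.9 * 92.69 / 4272.81
= 2.7095 g/L/day

2.7095 g/L/day


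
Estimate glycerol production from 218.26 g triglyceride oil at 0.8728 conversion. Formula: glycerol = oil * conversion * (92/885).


glycerol = oil * conv * (92/885)
= 218.26 * 0.8728 * 92 / 885
= 19.8031 g

19.8031 g


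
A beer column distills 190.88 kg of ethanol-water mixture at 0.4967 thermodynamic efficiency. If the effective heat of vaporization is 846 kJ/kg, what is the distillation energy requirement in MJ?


E = m * 846 / (eta * 1000)
= 190.88 * 846 / (0.4967 * 1000)
= 325.1147 MJ

325.1147 MJ


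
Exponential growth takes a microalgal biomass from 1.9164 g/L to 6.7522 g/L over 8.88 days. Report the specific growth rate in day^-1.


mu = ln(X2/X1) / dt
= ln(6.7522/1.9164) / 8.88
= 0.1418 per day

0.1418 per day


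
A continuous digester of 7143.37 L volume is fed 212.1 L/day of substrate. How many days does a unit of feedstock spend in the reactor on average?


HRT = V / Q
= 7143.37 / 212.1
= 33.6793 days

33.6793 days


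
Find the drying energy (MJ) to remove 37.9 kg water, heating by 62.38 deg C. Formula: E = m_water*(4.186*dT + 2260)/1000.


E = m_water * (4.186 * dT + 2260) / 1000
= 37.9 * (4.186 * 62.38 + 2260) / 1000
= 95.5505 MJ

95.5505 MJ


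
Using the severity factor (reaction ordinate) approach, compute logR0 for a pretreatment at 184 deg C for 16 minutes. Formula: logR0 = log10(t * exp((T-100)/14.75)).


logR0 = log10(t * exp((T - 100) / 14.75))
= log10(16 * exp((184 - 100) / 14.75))
= 3.6774

3.6774


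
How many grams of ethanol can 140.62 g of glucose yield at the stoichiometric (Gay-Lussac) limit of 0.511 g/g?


Theoretical ethanol yield: m_EtOH = 0.511 * m_glucose
m_EtOH = 0.511 * 140.62 = 71.8568 g

71.8568 g


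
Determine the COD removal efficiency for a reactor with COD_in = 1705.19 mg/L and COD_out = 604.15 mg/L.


eta = (COD_in - COD_out) / COD_in * 100
= (1705.19 - 604.15) / 1705.19 * 100
= 64.5699%

64.5699%


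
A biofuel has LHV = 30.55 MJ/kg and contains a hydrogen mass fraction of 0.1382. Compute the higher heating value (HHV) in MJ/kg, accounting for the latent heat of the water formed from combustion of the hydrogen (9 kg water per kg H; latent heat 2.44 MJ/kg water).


HHV = LHV + H_frac * 9 * 2.44
= 30.55 + 0.1382 * 9 * 2.44
= 33.5849 MJ/kg

33.5849 MJ/kg


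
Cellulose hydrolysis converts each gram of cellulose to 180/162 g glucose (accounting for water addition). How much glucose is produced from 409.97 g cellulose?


glucose = cellulose * 180/162
= 409.97 * 180/162
= 455.5222 g

455.5222 g


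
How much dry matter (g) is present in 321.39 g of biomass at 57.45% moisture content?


Wd = Ww * (1 - MC/100)
= 321.39 * (1 - 57.45/100)
= 136.7514 g

136.7514 g


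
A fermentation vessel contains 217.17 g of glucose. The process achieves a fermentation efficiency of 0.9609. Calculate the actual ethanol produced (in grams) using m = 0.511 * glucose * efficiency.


Actual ethanol: m = 0.511 * 217.17 * 0.9609
m = 106.6348 g

106.6348 g


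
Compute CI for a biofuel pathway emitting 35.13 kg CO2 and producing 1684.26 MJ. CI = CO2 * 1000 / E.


CI = CO2 * 1000 / E
= 35.13 * 1000 / 1684.26
= 20.8578 g CO2/MJ

20.8578 g CO2/MJ
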